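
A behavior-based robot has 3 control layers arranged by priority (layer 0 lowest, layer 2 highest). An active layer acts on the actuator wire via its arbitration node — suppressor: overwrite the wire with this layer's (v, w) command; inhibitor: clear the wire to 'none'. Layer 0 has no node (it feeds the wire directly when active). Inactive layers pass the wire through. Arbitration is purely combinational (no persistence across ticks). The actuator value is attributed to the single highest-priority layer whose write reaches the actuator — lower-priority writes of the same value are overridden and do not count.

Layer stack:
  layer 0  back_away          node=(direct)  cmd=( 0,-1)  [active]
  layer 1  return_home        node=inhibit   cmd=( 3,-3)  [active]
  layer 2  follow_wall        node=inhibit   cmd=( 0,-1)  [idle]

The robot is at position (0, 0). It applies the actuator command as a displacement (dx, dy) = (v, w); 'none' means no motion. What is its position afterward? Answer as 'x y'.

0 0

layer 0 (back_away) active — direct: (0, -1)
layer 1 (return_home) active — inhibits: none
layer 2 (follow_wall) idle — unchanged: none
→ actuator none
position: (0, 0) + none = (0, 0)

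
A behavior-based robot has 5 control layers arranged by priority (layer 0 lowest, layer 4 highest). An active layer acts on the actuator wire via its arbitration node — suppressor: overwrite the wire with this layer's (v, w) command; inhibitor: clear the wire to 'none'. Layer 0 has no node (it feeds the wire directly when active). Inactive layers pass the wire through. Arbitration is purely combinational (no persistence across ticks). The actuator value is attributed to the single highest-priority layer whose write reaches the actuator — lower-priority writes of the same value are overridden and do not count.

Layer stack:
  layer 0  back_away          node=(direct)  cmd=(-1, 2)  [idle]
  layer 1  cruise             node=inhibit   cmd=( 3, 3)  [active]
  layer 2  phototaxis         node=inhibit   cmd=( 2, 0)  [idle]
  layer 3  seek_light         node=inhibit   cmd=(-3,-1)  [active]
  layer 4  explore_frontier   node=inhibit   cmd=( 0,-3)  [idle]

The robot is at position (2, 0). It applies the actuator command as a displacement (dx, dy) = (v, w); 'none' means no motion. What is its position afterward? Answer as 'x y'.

layer 0 (back_away) idle — none
layer 1 (cruise) active — inhibits: none
layer 2 (phototaxis) idle — unchanged: none
layer 3 (seek_light) active — inhibits: none
layer 4 (explore_frontier) idle — unchanged: none
→ actuator none
position: (2, 0) + none = (2, 0)

2 0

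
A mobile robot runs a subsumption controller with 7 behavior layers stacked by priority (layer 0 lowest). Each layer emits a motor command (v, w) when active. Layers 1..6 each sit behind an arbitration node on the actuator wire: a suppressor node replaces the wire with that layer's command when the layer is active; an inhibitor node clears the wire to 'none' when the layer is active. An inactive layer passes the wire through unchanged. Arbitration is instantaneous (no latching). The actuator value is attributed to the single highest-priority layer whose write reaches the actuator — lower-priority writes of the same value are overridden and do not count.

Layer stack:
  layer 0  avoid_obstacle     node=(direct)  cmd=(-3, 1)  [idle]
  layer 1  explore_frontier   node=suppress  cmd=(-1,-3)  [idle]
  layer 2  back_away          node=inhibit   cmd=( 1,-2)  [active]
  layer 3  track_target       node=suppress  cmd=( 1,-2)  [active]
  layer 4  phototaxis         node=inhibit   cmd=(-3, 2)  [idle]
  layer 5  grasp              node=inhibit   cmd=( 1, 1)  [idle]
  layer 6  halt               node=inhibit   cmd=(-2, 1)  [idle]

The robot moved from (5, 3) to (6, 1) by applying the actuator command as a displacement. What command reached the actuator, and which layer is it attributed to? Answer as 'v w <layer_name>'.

displacement = (6, 1) − (5, 3) = (1, -2)
layer 0 (avoid_obstacle) idle — none
layer 1 (explore_frontier) idle — unchanged: none
layer 2 (back_away) active — inhibits: none
layer 3 (track_target) active — suppresses: (1, -2)
layer 4 (phototaxis) idle — unchanged: (1, -2)
layer 5 (grasp) idle — unchanged: (1, -2)
layer 6 (halt) idle — unchanged: (1, -2)
→ actuator (1, -2) — from layer 3 (track_target)

1 -2 track_target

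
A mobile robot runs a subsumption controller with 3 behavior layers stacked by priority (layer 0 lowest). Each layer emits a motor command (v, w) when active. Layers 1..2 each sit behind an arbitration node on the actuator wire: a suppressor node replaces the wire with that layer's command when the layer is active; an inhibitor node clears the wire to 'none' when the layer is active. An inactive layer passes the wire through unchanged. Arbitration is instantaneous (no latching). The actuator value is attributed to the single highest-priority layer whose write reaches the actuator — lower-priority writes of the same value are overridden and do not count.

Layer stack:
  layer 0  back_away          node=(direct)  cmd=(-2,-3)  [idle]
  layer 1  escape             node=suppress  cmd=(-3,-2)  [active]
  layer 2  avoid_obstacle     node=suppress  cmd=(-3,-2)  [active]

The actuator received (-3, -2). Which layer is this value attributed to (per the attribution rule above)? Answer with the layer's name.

[0] back_away off; wire := none
[1] escape on (suppress); wire := (-3, -2)
[2] avoid_obstacle on (suppress); wire := (-3, -2)
output (-3, -2)
last writer: layer 2 = avoid_obstacle

avoid_obstacle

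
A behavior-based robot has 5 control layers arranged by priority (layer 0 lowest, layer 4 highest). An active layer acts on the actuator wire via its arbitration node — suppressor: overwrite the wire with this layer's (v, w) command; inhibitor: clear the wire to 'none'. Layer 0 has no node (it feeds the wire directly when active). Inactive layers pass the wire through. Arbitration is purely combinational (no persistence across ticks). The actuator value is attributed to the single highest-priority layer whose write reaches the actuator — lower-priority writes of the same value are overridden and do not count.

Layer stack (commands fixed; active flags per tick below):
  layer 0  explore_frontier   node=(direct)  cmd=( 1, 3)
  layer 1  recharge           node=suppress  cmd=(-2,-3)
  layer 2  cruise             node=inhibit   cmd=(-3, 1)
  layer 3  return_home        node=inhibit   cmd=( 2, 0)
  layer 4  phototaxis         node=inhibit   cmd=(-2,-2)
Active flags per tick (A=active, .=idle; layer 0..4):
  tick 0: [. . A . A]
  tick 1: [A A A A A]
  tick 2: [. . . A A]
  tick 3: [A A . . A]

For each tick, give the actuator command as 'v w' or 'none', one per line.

none
none
none
none

tick 0:
  layer 0 (explore_frontier) idle — none
  layer 1 (recharge) idle — unchanged: none
  layer 2 (cruise) active — inhibits: none
  layer 3 (return_home) idle — unchanged: none
  layer 4 (phototaxis) active — inhibits: none
  → actuator none
tick 1:
  layer 0 (explore_frontier) active — direct: (1, 3)
  layer 1 (recharge) active — suppresses: (-2, -3)
  layer 2 (cruise) active — inhibits: none
  layer 3 (return_home) active — inhibits: none
  layer 4 (phototaxis) active — inhibits: none
  → actuator none
tick 2:
  layer 0 (explore_frontier) idle — none
  layer 1 (recharge) idle — unchanged: none
  layer 2 (cruise) idle — unchanged: none
  layer 3 (return_home) active — inhibits: none
  layer 4 (phototaxis) active — inhibits: none
  → actuator none
tick 3:
  layer 0 (explore_frontier) active — direct: (1, 3)
  layer 1 (recharge) active — suppresses: (-2, -3)
  layer 2 (cruise) idle — unchanged: (-2, -3)
  layer 3 (return_home) idle — unchanged: (-2, -3)
  layer 4 (phototaxis) active — inhibits: none
  → actuator none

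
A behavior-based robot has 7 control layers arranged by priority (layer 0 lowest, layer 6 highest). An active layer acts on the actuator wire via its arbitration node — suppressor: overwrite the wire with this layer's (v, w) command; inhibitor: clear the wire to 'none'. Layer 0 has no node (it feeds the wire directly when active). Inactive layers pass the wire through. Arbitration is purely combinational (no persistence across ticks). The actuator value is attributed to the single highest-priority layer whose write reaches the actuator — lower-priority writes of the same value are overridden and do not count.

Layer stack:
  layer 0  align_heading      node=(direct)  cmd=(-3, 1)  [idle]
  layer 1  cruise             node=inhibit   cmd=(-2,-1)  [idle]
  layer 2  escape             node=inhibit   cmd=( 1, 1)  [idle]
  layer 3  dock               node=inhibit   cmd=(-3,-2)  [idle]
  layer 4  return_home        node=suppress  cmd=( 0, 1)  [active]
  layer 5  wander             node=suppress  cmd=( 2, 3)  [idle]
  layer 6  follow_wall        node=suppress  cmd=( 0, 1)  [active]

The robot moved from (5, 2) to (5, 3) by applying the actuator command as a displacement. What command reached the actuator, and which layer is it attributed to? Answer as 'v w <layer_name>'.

displacement = (5, 3) − (5, 2) = (0, 1)
[0] align_heading off; wire := none
[1] cruise off; pass none
[2] escape off; pass none
[3] dock off; pass none
[4] return_home on (suppress); wire := (0, 1)
[5] wander off; pass (0, 1)
[6] follow_wall on (suppress); wire := (0, 1)
output (0, 1) — from layer 6 (follow_wall)

0 1 follow_wall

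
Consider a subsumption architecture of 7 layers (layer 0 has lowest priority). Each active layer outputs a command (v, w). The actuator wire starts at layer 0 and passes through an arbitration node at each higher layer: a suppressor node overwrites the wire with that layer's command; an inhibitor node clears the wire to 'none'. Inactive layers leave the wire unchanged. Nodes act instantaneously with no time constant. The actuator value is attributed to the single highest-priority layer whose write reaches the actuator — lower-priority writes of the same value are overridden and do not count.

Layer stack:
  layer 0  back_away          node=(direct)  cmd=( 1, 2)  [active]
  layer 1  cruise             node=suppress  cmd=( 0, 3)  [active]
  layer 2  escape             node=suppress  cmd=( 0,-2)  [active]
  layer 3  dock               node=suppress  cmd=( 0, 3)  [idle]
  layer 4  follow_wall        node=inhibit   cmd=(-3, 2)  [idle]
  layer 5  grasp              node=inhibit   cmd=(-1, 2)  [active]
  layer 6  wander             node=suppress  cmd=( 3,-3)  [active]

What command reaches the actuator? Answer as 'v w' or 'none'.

[0] back_away on; wire := (1, 2)
[1] cruise on (suppress); wire := (0, 3)
[2] escape on (suppress); wire := (0, -2)
[3] dock off; pass (0, -2)
[4] follow_wall off; pass (0, -2)
[5] grasp on (inhibit); wire := none
[6] wander on (suppress); wire := (3, -3)
output (3, -3)

3 -3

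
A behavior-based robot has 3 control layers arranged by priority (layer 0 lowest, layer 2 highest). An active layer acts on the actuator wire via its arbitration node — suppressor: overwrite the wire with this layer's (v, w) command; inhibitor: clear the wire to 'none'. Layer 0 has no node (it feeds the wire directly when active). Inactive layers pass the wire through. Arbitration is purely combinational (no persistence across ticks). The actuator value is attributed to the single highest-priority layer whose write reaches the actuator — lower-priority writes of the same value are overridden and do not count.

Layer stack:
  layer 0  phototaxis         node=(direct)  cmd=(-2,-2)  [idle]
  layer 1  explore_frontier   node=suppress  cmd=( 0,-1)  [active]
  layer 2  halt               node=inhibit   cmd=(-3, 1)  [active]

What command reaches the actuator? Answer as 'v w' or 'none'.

[0] phototaxis off; wire := none
[1] explore_frontier on (suppress); wire := (0, -1)
[2] halt on (inhibit); wire := none
output none

none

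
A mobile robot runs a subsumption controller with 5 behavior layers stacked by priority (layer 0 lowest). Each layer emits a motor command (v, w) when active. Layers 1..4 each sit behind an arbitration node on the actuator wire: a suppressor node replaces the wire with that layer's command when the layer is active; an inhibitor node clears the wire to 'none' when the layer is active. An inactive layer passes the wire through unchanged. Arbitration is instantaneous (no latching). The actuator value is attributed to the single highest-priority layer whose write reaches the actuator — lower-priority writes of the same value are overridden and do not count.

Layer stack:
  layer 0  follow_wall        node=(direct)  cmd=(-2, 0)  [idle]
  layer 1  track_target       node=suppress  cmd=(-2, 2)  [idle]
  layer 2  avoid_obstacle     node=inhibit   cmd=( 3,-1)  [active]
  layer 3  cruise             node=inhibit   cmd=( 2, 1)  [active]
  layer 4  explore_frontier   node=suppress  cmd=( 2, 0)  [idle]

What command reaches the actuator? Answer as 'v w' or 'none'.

none

layer 0 (follow_wall) idle — none
layer 1 (track_target) idle — unchanged: none
layer 2 (avoid_obstacle) active — inhibits: none
layer 3 (cruise) active — inhibits: none
layer 4 (explore_frontier) idle — unchanged: none
→ actuator none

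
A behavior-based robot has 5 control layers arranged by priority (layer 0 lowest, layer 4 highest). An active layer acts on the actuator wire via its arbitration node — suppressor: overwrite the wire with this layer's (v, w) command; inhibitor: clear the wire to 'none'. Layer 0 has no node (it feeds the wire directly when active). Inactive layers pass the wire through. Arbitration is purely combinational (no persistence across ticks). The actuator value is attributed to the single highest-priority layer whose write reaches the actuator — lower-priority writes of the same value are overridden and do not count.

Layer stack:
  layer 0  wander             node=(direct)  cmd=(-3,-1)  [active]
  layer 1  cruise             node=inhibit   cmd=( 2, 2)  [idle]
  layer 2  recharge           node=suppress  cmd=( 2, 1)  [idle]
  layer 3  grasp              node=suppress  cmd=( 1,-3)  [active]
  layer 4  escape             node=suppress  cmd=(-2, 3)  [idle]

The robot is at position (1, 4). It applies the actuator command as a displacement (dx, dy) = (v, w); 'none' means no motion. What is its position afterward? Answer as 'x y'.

L0 wander: active, feeds wire = (-3, -1)
L1 cruise: idle → wire stays (-3, -1)
L2 recharge: idle → wire stays (-3, -1)
L3 grasp: active, suppressor → wire = (1, -3)
L4 escape: idle → wire stays (1, -3)
actuator = (1, -3)
position: (1, 4) + (1, -3) = (2, 1)

2 1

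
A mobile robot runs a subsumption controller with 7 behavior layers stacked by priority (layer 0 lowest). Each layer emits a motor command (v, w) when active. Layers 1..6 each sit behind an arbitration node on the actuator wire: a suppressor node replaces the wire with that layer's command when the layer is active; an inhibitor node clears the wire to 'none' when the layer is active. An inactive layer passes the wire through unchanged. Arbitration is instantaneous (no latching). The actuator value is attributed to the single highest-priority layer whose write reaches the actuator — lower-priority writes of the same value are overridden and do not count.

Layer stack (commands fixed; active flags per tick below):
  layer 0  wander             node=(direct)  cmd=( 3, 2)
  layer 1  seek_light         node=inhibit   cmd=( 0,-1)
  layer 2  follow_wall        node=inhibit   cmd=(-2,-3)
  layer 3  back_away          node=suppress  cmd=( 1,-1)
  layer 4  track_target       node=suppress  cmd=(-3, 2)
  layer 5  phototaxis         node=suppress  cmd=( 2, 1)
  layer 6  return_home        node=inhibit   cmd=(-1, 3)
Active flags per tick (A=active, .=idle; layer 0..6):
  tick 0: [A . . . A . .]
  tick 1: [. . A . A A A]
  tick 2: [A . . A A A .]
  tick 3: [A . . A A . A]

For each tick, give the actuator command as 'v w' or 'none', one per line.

tick 0:
  layer 0 (wander) active — direct: (3, 2)
  layer 1 (seek_light) idle — unchanged: (3, 2)
  layer 2 (follow_wall) idle — unchanged: (3, 2)
  layer 3 (back_away) idle — unchanged: (3, 2)
  layer 4 (track_target) active — suppresses: (-3, 2)
  layer 5 (phototaxis) idle — unchanged: (-3, 2)
  layer 6 (return_home) idle — unchanged: (-3, 2)
  → actuator (-3, 2)
tick 1:
  layer 0 (wander) idle — none
  layer 1 (seek_light) idle — unchanged: none
  layer 2 (follow_wall) active — inhibits: none
  layer 3 (back_away) idle — unchanged: none
  layer 4 (track_target) active — suppresses: (-3, 2)
  layer 5 (phototaxis) active — suppresses: (2, 1)
  layer 6 (return_home) active — inhibits: none
  → actuator none
tick 2:
  layer 0 (wander) active — direct: (3, 2)
  layer 1 (seek_light) idle — unchanged: (3, 2)
  layer 2 (follow_wall) idle — unchanged: (3, 2)
  layer 3 (back_away) active — suppresses: (1, -1)
  layer 4 (track_target) active — suppresses: (-3, 2)
  layer 5 (phototaxis) active — suppresses: (2, 1)
  layer 6 (return_home) idle — unchanged: (2, 1)
  → actuator (2, 1)
tick 3:
  layer 0 (wander) active — direct: (3, 2)
  layer 1 (seek_light) idle — unchanged: (3, 2)
  layer 2 (follow_wall) idle — unchanged: (3, 2)
  layer 3 (back_away) active — suppresses: (1, -1)
  layer 4 (track_target) active — suppresses: (-3, 2)
  layer 5 (phototaxis) idle — unchanged: (-3, 2)
  layer 6 (return_home) active — inhibits: none
  → actuator none

-3 2
none
2 1
none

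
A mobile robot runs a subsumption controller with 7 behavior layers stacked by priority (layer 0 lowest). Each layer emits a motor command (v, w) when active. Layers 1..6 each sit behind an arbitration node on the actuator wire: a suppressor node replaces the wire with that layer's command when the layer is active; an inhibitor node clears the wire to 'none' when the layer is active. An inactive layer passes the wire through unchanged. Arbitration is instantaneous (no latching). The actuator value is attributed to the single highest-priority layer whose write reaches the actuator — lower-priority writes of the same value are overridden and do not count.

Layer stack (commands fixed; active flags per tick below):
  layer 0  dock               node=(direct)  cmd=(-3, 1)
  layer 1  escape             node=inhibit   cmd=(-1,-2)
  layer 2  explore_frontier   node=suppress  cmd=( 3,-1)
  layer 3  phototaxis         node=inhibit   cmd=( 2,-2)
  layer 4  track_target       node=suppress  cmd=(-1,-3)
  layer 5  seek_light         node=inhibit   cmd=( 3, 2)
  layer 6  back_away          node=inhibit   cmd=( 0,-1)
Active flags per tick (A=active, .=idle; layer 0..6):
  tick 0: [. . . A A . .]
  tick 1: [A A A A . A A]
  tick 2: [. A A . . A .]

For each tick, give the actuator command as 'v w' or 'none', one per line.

tick 0:
  L0 dock: idle → wire = none
  L1 escape: idle → wire stays none
  L2 explore_frontier: idle → wire stays none
  L3 phototaxis: active, inhibitor → wire = none
  L4 track_target: active, suppressor → wire = (-1, -3)
  L5 seek_light: idle → wire stays (-1, -3)
  L6 back_away: idle → wire stays (-1, -3)
  actuator = (-1, -3)
tick 1:
  L0 dock: active, feeds wire = (-3, 1)
  L1 escape: active, inhibitor → wire = none
  L2 explore_frontier: active, suppressor → wire = (3, -1)
  L3 phototaxis: active, inhibitor → wire = none
  L4 track_target: idle → wire stays none
  L5 seek_light: active, inhibitor → wire = none
  L6 back_away: active, inhibitor → wire = none
  actuator = none
tick 2:
  L0 dock: idle → wire = none
  L1 escape: active, inhibitor → wire = none
  L2 explore_frontier: active, suppressor → wire = (3, -1)
  L3 phototaxis: idle → wire stays (3, -1)
  L4 track_target: idle → wire stays (3, -1)
  L5 seek_light: active, inhibitor → wire = none
  L6 back_away: idle → wire stays none
  actuator = none

-1 -3
none
none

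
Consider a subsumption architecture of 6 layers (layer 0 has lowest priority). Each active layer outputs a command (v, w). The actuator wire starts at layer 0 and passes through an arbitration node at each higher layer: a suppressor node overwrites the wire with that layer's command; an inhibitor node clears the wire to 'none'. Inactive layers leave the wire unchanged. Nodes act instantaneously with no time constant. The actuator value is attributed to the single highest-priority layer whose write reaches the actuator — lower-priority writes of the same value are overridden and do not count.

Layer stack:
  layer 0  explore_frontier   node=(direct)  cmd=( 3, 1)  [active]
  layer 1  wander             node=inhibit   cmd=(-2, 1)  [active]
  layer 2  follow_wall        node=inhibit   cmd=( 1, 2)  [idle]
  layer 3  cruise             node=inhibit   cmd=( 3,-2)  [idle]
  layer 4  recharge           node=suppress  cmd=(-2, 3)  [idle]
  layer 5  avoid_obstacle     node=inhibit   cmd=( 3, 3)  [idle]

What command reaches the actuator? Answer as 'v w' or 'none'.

L0 explore_frontier: active, feeds wire = (3, 1)
L1 wander: active, inhibitor → wire = none
L2 follow_wall: idle → wire stays none
L3 cruise: idle → wire stays none
L4 recharge: idle → wire stays none
L5 avoid_obstacle: idle → wire stays none
actuator = none

none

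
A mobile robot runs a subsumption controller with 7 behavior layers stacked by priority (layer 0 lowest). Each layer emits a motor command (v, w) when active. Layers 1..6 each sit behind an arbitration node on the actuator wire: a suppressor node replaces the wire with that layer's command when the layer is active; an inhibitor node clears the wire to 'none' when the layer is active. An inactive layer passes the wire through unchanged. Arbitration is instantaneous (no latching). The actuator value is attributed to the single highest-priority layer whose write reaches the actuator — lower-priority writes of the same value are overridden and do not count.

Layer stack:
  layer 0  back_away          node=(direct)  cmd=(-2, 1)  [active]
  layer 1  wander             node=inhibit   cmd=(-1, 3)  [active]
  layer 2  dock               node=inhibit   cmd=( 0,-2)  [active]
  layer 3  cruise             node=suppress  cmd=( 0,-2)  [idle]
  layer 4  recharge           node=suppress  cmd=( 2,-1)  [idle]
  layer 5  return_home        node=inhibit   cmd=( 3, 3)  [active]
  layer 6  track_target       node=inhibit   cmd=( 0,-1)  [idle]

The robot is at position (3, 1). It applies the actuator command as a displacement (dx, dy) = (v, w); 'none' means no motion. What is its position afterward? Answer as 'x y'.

[0] back_away on; wire := (-2, 1)
[1] wander on (inhibit); wire := none
[2] dock on (inhibit); wire := none
[3] cruise off; pass none
[4] recharge off; pass none
[5] return_home on (inhibit); wire := none
[6] track_target off; pass none
output none
position: (3, 1) + none = (3, 1)

3 1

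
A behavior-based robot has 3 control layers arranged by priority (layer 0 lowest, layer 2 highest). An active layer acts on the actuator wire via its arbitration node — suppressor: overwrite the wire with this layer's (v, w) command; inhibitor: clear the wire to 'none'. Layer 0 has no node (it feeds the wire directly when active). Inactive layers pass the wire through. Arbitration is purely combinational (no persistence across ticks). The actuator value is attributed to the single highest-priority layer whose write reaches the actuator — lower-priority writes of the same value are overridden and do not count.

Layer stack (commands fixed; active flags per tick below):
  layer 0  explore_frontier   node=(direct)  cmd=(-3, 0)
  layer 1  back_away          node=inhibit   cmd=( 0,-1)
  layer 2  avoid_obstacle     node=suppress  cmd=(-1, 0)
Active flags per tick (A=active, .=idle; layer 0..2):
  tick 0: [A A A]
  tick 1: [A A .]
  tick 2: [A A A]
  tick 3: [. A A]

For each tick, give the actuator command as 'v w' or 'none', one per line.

-1 0
none
-1 0
-1 0

tick 0:
  L0 explore_frontier: active, feeds wire = (-3, 0)
  L1 back_away: active, inhibitor → wire = none
  L2 avoid_obstacle: active, suppressor → wire = (-1, 0)
  actuator = (-1, 0)
tick 1:
  L0 explore_frontier: active, feeds wire = (-3, 0)
  L1 back_away: active, inhibitor → wire = none
  L2 avoid_obstacle: idle → wire stays none
  actuator = none
tick 2:
  L0 explore_frontier: active, feeds wire = (-3, 0)
  L1 back_away: active, inhibitor → wire = none
  L2 avoid_obstacle: active, suppressor → wire = (-1, 0)
  actuator = (-1, 0)
tick 3:
  L0 explore_frontier: idle → wire = none
  L1 back_away: active, inhibitor → wire = none
  L2 avoid_obstacle: active, suppressor → wire = (-1, 0)
  actuator = (-1, 0)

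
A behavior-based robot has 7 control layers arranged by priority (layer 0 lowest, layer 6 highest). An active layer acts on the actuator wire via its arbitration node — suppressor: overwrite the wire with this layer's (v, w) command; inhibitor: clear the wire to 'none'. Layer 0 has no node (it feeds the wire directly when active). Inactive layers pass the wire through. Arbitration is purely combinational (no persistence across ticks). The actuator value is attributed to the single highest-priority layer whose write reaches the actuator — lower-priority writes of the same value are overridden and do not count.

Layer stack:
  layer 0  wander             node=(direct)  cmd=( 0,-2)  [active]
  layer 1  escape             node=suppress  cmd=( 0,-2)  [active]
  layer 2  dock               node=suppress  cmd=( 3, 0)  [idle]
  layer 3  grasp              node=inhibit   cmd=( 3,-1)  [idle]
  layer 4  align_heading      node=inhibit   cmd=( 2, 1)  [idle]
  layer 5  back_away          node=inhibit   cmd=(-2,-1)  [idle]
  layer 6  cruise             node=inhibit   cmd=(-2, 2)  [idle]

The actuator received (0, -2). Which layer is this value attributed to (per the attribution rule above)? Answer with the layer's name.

layer 0 (wander) active — direct: (0, -2)
layer 1 (escape) active — suppresses: (0, -2)
layer 2 (dock) idle — unchanged: (0, -2)
layer 3 (grasp) idle — unchanged: (0, -2)
layer 4 (align_heading) idle — unchanged: (0, -2)
layer 5 (back_away) idle — unchanged: (0, -2)
layer 6 (cruise) idle — unchanged: (0, -2)
→ actuator (0, -2)
last writer: layer 1 = escape

escape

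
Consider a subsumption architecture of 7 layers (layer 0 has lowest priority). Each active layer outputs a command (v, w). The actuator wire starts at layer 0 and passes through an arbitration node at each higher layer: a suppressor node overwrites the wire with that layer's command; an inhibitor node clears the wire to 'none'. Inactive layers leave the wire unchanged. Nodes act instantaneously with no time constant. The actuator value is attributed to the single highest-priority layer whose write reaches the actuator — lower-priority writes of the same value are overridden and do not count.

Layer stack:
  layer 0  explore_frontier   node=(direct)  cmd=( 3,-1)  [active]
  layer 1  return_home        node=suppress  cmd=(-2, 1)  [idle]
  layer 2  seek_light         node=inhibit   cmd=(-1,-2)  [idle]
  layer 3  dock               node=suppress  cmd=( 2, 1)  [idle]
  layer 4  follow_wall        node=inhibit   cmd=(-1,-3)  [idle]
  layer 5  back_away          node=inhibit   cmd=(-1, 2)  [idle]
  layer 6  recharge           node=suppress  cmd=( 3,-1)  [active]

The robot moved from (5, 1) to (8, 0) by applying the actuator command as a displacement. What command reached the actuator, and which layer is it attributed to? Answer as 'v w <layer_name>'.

displacement = (8, 0) − (5, 1) = (3, -1)
[0] explore_frontier on; wire := (3, -1)
[1] return_home off; pass (3, -1)
[2] seek_light off; pass (3, -1)
[3] dock off; pass (3, -1)
[4] follow_wall off; pass (3, -1)
[5] back_away off; pass (3, -1)
[6] recharge on (suppress); wire := (3, -1)
output (3, -1) — from layer 6 (recharge)

3 -1 recharge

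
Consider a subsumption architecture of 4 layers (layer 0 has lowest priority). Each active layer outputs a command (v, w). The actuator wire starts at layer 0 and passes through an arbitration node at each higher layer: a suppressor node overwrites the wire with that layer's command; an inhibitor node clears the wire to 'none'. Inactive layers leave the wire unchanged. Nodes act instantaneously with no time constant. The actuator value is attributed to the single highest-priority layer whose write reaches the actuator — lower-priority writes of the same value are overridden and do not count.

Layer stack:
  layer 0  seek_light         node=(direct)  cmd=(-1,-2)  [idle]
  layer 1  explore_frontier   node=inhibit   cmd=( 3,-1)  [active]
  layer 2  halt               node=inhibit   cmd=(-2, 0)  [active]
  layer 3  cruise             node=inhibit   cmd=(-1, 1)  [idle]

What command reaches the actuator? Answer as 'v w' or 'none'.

none

[0] seek_light off; wire := none
[1] explore_frontier on (inhibit); wire := none
[2] halt on (inhibit); wire := none
[3] cruise off; pass none
output none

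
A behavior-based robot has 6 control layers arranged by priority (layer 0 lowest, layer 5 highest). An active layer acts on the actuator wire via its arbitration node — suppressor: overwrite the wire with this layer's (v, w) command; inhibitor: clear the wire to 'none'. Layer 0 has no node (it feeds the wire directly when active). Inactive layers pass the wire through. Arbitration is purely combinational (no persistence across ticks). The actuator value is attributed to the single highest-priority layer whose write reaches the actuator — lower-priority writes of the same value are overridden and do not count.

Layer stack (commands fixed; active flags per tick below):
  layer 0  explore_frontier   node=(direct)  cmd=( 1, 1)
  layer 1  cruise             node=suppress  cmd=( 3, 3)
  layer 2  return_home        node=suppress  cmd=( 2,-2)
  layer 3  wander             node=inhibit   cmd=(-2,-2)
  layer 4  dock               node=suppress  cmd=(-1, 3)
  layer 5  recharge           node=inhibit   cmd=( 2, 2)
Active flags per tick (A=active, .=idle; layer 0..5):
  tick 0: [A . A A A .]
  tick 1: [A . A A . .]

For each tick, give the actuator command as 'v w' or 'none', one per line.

tick 0:
  layer 0 (explore_frontier) active — direct: (1, 1)
  layer 1 (cruise) idle — unchanged: (1, 1)
  layer 2 (return_home) active — suppresses: (2, -2)
  layer 3 (wander) active — inhibits: none
  layer 4 (dock) active — suppresses: (-1, 3)
  layer 5 (recharge) idle — unchanged: (-1, 3)
  → actuator (-1, 3)
tick 1:
  layer 0 (explore_frontier) active — direct: (1, 1)
  layer 1 (cruise) idle — unchanged: (1, 1)
  layer 2 (return_home) active — suppresses: (2, -2)
  layer 3 (wander) active — inhibits: none
  layer 4 (dock) idle — unchanged: none
  layer 5 (recharge) idle — unchanged: none
  → actuator none

-1 3
none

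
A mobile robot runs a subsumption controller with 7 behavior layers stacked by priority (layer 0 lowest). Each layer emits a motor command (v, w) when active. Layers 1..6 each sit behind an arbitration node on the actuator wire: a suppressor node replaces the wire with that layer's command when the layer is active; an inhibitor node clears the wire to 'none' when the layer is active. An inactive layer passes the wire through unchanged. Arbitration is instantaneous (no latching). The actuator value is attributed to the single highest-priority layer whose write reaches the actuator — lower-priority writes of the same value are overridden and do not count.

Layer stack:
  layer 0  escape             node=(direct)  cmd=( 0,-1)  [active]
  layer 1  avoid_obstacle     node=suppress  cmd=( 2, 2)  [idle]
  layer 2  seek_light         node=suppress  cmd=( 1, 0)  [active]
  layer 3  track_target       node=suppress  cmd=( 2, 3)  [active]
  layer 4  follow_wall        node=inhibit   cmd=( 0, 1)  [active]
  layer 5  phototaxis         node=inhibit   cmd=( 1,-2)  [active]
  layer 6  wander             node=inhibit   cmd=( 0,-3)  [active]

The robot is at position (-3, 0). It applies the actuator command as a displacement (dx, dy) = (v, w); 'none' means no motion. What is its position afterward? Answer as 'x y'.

-3 0

[0] escape on; wire := (0, -1)
[1] avoid_obstacle off; pass (0, -1)
[2] seek_light on (suppress); wire := (1, 0)
[3] track_target on (suppress); wire := (2, 3)
[4] follow_wall on (inhibit); wire := none
[5] phototaxis on (inhibit); wire := none
[6] wander on (inhibit); wire := none
output none
position: (-3, 0) + none = (-3, 0)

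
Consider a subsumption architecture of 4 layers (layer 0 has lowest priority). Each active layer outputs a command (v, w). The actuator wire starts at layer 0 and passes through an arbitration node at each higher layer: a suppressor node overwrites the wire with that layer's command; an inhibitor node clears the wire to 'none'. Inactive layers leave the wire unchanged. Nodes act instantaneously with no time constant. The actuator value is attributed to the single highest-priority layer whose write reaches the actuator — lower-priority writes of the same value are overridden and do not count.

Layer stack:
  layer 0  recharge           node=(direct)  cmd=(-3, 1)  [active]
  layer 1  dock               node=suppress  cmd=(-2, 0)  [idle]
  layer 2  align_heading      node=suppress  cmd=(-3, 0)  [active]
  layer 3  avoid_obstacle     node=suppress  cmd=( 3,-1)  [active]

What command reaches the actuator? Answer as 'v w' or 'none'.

3 -1

L0 recharge: active, feeds wire = (-3, 1)
L1 dock: idle → wire stays (-3, 1)
L2 align_heading: active, suppressor → wire = (-3, 0)
L3 avoid_obstacle: active, suppressor → wire = (3, -1)
actuator = (3, -1)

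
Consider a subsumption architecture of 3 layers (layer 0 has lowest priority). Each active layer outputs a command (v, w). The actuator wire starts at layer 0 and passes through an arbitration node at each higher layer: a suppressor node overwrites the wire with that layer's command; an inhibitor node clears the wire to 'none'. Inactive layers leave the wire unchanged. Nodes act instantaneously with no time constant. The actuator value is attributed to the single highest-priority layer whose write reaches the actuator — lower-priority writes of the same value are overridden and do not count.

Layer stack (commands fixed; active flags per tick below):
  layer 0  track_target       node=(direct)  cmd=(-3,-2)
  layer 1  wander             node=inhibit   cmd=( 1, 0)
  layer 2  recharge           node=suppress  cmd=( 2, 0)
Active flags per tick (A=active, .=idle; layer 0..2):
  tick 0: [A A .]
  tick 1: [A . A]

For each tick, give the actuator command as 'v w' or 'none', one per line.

none
2 0

tick 0:
  layer 0 (track_target) active — direct: (-3, -2)
  layer 1 (wander) active — inhibits: none
  layer 2 (recharge) idle — unchanged: none
  → actuator none
tick 1:
  layer 0 (track_target) active — direct: (-3, -2)
  layer 1 (wander) idle — unchanged: (-3, -2)
  layer 2 (recharge) active — suppresses: (2, 0)
  → actuator (2, 0)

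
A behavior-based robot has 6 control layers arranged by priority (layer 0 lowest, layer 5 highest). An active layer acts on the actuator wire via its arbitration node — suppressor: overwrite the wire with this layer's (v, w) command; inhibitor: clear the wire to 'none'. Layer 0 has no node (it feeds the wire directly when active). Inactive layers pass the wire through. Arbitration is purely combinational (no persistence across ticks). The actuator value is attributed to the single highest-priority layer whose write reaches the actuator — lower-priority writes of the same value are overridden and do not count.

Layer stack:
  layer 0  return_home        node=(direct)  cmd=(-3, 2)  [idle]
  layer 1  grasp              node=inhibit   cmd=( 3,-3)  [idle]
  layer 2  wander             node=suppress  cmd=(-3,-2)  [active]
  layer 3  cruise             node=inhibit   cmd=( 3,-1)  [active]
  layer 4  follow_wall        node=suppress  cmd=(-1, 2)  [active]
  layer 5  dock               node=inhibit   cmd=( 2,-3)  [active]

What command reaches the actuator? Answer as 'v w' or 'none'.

layer 0 (return_home) idle — none
layer 1 (grasp) idle — unchanged: none
layer 2 (wander) active — suppresses: (-3, -2)
layer 3 (cruise) active — inhibits: none
layer 4 (follow_wall) active — suppresses: (-1, 2)
layer 5 (dock) active — inhibits: none
→ actuator none

none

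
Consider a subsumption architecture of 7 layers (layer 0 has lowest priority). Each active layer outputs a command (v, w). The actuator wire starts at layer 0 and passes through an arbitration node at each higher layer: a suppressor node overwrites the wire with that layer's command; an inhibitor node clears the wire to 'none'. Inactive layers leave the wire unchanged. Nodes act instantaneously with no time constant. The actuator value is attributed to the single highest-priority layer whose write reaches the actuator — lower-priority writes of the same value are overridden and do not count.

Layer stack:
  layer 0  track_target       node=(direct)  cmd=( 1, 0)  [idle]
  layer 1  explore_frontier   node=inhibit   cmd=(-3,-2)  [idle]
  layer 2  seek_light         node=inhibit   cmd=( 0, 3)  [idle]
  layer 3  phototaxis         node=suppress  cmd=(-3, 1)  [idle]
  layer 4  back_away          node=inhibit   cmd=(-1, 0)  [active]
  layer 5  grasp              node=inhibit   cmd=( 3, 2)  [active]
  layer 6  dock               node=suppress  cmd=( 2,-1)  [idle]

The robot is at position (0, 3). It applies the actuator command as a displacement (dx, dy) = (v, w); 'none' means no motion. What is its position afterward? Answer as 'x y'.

layer 0 (track_target) idle — none
layer 1 (explore_frontier) idle — unchanged: none
layer 2 (seek_light) idle — unchanged: none
layer 3 (phototaxis) idle — unchanged: none
layer 4 (back_away) active — inhibits: none
layer 5 (grasp) active — inhibits: none
layer 6 (dock) idle — unchanged: none
→ actuator none
position: (0, 3) + none = (0, 3)

0 3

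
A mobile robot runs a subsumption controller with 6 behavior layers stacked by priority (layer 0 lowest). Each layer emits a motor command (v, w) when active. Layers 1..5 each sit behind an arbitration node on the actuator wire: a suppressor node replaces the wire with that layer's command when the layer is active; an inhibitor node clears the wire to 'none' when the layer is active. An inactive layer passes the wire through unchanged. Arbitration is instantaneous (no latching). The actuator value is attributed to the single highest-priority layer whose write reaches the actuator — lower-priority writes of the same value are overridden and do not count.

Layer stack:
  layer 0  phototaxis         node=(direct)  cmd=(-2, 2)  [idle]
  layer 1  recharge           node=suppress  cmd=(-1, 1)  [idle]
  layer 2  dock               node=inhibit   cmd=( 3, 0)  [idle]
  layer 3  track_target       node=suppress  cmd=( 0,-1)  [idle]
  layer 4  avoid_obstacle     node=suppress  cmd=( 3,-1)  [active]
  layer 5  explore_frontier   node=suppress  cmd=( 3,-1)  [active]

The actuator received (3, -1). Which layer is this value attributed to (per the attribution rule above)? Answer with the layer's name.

explore_frontier

L0 phototaxis: idle → wire = none
L1 recharge: idle → wire stays none
L2 dock: idle → wire stays none
L3 track_target: idle → wire stays none
L4 avoid_obstacle: active, suppressor → wire = (3, -1)
L5 explore_frontier: active, suppressor → wire = (3, -1)
actuator = (3, -1)
last writer: layer 5 = explore_frontier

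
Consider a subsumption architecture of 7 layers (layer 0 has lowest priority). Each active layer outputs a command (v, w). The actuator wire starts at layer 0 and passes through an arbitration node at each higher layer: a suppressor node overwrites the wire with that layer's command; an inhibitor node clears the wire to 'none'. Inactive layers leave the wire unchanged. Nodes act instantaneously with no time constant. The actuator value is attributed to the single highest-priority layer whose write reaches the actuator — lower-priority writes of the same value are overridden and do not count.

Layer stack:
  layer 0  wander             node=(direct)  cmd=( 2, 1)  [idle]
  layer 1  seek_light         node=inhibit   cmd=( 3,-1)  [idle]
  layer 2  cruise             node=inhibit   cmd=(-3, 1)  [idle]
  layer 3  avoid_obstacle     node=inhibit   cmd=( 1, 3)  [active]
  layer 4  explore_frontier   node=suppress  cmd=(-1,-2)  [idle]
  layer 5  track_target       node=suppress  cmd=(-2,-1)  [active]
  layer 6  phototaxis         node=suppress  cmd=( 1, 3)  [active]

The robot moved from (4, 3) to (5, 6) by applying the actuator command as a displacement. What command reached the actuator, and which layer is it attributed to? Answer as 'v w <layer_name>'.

displacement = (5, 6) − (4, 3) = (1, 3)
[0] wander off; wire := none
[1] seek_light off; pass none
[2] cruise off; pass none
[3] avoid_obstacle on (inhibit); wire := none
[4] explore_frontier off; pass none
[5] track_target on (suppress); wire := (-2, -1)
[6] phototaxis on (suppress); wire := (1, 3)
output (1, 3) — from layer 6 (phototaxis)

1 3 phototaxis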